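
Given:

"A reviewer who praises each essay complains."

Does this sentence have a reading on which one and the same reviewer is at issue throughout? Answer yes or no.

Yes

The paraphrase describes the scope ordering *a reviewer* > *each essay*.
Surface scope (*a reviewer* > *each essay*) is always derivable; islands only block QR, not in-situ interpretation.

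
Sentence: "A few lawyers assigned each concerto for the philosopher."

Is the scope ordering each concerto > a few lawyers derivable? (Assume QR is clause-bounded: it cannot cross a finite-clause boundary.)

Both DPs are arguments of the same predicate; there is no clause or island boundary between them.
QR within a single clause is free, so the lower quantifier may take scope over the higher one.

Yes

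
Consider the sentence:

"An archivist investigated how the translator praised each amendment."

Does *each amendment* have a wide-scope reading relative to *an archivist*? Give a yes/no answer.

*each amendment* occurs within the embedded question *how the translator praised each amendment*.
Embedded questions are wh-islands: a quantifier inside an indirect question cannot QR into the matrix clause.
Hence only narrow scope for *each amendment* (under *an archivist*) survives.
(Only the surface reading survives: one fixed archivist with respect to all the relevant amendments.)

No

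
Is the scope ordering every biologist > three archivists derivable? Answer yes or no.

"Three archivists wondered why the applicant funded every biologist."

No

The DP *every biologist* is contained in the embedded question *why the applicant funded every biologist*.
Embedded questions are wh-islands: a quantifier inside an indirect question cannot QR into the matrix clause.
So the wide-scope reading for *every biologist* is blocked.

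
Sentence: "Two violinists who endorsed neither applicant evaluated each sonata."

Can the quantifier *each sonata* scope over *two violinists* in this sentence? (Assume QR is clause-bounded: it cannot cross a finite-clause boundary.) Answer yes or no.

Yes

The relative clause *who endorsed neither applicant* modifies *two violinists*, but *each sonata* is not inside that relative clause — it is an argument of the matrix verb.
Since no island is crossed, the inverse ordering is licensed alongside surface scope.
So *each sonata* > *two violinists* is among the available readings.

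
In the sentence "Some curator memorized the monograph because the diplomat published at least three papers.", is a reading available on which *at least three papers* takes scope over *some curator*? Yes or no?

No

The DP *at least three papers* is contained in the adjunct clause *because the diplomat published at least three papers*.
Adverbial clauses are not L-marked, so they are barriers for QR — the quantifier cannot escape the adjunct.
Hence only narrow scope for *at least three papers* (under *some curator*) survives.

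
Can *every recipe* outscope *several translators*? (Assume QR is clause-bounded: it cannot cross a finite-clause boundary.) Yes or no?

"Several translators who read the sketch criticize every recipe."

*every recipe* sits in the matrix clause, not in the relative clause on *several translators*.
Ordinary QR to a clause-peripheral position gives the wide-scope LF for the lower DP.

Yes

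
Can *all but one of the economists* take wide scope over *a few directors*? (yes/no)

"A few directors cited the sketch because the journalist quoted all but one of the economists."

*all but one of the economists* occurs within the adjunct clause *because the journalist quoted all but one of the economists*.
Since the clause is an adjunct (not a complement), the Adjunct Condition blocks QR across its edge.
So *all but one of the economists* cannot raise high enough to outscope *a few directors*; only the surface ordering *a few directors* > *all but one of the economists* is available.

No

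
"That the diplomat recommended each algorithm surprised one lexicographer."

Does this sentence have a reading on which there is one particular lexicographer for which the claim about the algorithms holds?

The described interpretation is the *one lexicographer* > *each algorithm* scoping.
*one lexicographer* is a matrix-clause argument and can take scope within the matrix clause over the constituent containing *each algorithm*, so *one lexicographer* > *each algorithm* needs no island-crossing movement and is available.

Yes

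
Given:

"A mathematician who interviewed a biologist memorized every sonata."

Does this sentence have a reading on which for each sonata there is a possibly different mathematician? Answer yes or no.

This is the *every sonata* > *a mathematician* reading.
*every sonata* is a matrix argument; only *a mathematician* is modified by the relative clause *who interviewed a biologist*, so the RC island is irrelevant to the target quantifier.
Ordinary QR to a clause-peripheral position gives the wide-scope LF for the lower DP.

Yes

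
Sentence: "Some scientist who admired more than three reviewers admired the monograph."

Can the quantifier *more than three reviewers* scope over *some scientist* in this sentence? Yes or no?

No

The target quantifier *more than three reviewers* is part of the relative clause *who admired more than three reviewers*.
Quantifiers inside a relative clause are trapped there; the RC boundary blocks QR.
The inverse ordering *more than three reviewers* > *some scientist* is therefore underivable.
(Only the surface reading survives: one fixed scientist with respect to all the relevant reviewers.)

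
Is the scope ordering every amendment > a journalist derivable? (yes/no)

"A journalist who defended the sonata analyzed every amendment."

Yes

The relative clause *who defended the sonata* modifies *a journalist*, but *every amendment* is not inside that relative clause — it is an argument of the matrix verb.
Ordinary QR to a clause-peripheral position gives the wide-scope LF for the lower DP.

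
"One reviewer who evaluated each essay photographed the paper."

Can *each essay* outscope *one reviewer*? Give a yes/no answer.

No

*each essay* occurs within the relative clause *who evaluated each essay*.
Quantifiers inside a relative clause are trapped there; the RC boundary blocks QR.
Hence only narrow scope for *each essay* (under *one reviewer*) survives.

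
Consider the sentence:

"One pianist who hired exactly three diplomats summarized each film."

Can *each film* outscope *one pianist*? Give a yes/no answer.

Yes

The relative clause *who hired exactly three diplomats* modifies *one pianist*, but *each film* is not inside that relative clause — it is an argument of the matrix verb.
With no island boundary between them, the object can take inverse scope over the subject via ordinary QR within the clause.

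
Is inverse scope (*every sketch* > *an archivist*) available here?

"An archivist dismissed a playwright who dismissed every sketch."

*every sketch* sits inside the relative clause *who dismissed every sketch* modifying *a playwright*.
Quantifiers inside a relative clause are trapped there; the RC boundary blocks QR.
So *every sketch* cannot raise high enough to outscope *an archivist*; only the surface ordering *an archivist* > *every sketch* is available.
(Only the surface reading survives: one fixed archivist with respect to all the relevant sketches.)

No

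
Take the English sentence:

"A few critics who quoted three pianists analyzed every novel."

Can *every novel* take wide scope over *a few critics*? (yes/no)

*every novel* is a matrix argument; only *a few critics* is modified by the relative clause *who quoted three pianists*, so the RC island is irrelevant to the target quantifier.
QR within a single clause is free, so the lower quantifier may take scope over the higher one.

Yes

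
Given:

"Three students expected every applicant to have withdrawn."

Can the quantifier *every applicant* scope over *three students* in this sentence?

Yes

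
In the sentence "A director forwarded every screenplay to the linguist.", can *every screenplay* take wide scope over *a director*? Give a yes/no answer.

Yes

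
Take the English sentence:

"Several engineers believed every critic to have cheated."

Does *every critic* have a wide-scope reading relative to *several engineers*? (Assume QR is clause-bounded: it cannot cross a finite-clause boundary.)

Yes

This is an ECM construction: *every critic* is the infinitival subject, Case-marked by the matrix verb, and the infinitive is transparent for QR.
No island intervenes, so both surface and inverse scope are derivable.
So *every critic* > *several engineers* is among the available readings.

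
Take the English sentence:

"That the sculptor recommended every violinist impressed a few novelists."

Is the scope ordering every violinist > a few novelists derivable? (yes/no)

No

*every violinist* occurs within the sentential subject *that the sculptor recommended every violinist*.
Clausal subjects are scope islands; QR from inside the subject into the matrix is barred.
The ordering *every violinist* > *a few novelists* is therefore underivable.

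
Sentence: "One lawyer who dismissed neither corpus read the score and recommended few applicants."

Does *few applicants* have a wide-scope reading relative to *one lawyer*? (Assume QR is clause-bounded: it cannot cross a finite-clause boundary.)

No

Structurally, *few applicants* is inside one conjunct of the coordinate structure (*recommended few applicants*).
Coordinate structures are islands for non-across-the-board movement, QR included.
So *few applicants* cannot raise to a position above *one lawyer*.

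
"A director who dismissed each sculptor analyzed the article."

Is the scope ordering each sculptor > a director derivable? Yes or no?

No

*each sculptor* occurs within the relative clause *who dismissed each sculptor*.
Relative clauses block scope extraction: QR cannot target a position outside the modified NP.
The inverse ordering *each sculptor* > *a director* is therefore underivable.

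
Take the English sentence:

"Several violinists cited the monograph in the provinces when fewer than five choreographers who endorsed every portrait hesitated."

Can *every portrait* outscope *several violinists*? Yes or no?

No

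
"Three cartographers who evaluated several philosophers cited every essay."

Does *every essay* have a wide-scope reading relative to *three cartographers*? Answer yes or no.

Yes

The RC *who evaluated several philosophers* is an island, but *every essay* is not inside it — it is the matrix object, a clausemate of *three cartographers*.
Nothing blocks QR of the lower DP to a position above the higher one, so inverse scope is available.
The sentence is scopally ambiguous between *three cartographers* > *every essay* and *every essay* > *three cartographers*.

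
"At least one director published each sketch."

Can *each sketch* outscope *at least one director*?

Both DPs are arguments of the same predicate; there is no clause or island boundary between them.
Clause-internal QR can adjoin the lower DP above the subject, yielding the inverse reading.

Yes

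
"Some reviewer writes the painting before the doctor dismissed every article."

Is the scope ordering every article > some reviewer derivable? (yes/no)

No

*every article* is embedded in the adjunct clause *before the doctor dismissed every article*.
Adverbial clauses are not L-marked, so they are barriers for QR — the quantifier cannot escape the adjunct.
*every article* is confined to the island and cannot take scope over *some reviewer*.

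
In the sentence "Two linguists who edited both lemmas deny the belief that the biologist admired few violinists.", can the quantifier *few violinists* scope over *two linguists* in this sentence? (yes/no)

*few violinists* sits inside the complex NP *the belief that the biologist admired few violinists*.
The Complex NP Constraint bars QR out of the complement clause of a noun.
So the wide-scope reading for *few violinists* is blocked.

No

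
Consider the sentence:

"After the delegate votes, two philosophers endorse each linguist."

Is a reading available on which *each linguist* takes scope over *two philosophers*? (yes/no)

*each linguist* is a matrix argument; the adjunct is an island but the target quantifier is outside it.
With no island boundary between them, the object can take inverse scope over the subject via ordinary QR within the clause.
The sentence is scopally ambiguous between *two philosophers* > *each linguist* and *each linguist* > *two philosophers*.

Yes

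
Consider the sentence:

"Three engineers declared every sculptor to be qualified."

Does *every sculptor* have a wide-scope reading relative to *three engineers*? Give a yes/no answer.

Yes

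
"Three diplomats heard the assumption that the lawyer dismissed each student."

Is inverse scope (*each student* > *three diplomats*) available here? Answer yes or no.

The DP *each student* is contained in the complex NP *the assumption that the lawyer dismissed each student*.
The complex NP is opaque for QR — the quantifier is frozen inside the noun's complement.
There is no licit LF on which *each student* c-commands *three diplomats*.

No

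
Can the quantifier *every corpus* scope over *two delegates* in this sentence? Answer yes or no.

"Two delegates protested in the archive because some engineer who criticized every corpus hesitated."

*every corpus* sits inside the relative clause *who criticized every corpus*, which is itself inside the adjunct *because some engineer who criticized every corpus hesitated*.
Nested islands: the RC island is itself inside an adjunct island, so wide scope is doubly excluded.
So *every corpus* cannot raise high enough to outscope *two delegates*; only the surface ordering *two delegates* > *every corpus* is available.

No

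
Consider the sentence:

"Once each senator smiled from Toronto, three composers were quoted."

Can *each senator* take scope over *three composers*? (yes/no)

No

*each senator* is embedded in the adjunct clause *once each senator smiled from Toronto*.
Since the clause is an adjunct (not a complement), the Adjunct Condition blocks QR across its edge.
So *each senator* cannot raise to a position above *three composers*.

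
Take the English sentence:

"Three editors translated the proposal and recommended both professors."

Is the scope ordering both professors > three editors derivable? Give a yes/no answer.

No

Structurally, *both professors* is inside one conjunct of the coordinate structure (*recommended both professors*).
QR out of a conjunct would have to apply non-ATB, which the CSC forbids.
So *both professors* cannot raise to a position above *three editors*.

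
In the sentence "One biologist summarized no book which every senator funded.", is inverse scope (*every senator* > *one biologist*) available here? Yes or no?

*every senator* occurs within the relative clause *which every senator funded* modifying *no book*.
Relative clauses block scope extraction: QR cannot target a position outside the modified NP.
So *every senator* cannot raise high enough to outscope *one biologist*; only the surface ordering *one biologist* > *every senator* is available.

No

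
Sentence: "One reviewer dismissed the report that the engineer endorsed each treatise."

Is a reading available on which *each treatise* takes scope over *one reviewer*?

*each treatise* is embedded in the complex NP *the report that the engineer endorsed each treatise*.
Since the clause is the complement of a nominal head, the CNPC blocks scope extraction.
So *each treatise* cannot raise to a position above *one reviewer*.
(Only the surface reading survives: one fixed reviewer with respect to all the relevant treatises.)

No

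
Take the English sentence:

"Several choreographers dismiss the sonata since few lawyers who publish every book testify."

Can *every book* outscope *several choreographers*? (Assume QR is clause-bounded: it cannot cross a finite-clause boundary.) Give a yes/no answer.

*every book* is embedded in the relative clause *who publish every book*, which is itself inside the adjunct *since few lawyers who publish every book testify*.
Both the relative clause and the enclosing adjunct are scope islands; QR cannot cross either.
So *every book* cannot raise high enough to outscope *several choreographers*; only the surface ordering *several choreographers* > *every book* is available.

No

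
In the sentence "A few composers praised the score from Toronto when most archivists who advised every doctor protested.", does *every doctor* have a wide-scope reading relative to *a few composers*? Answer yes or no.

No

*every doctor* occurs within the relative clause *who advised every doctor*, which is itself inside the adjunct *when most archivists who advised every doctor protested*.
Nested islands: the RC island is itself inside an adjunct island, so wide scope is doubly excluded.
*every doctor* > *a few composers* would require crossing that boundary, which is illicit.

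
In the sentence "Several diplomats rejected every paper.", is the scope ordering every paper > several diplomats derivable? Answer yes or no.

*several diplomats* and *every paper* are co-arguments of the matrix verb, with nothing but a clause-internal boundary between them.
Since no island is crossed, the inverse ordering is licensed alongside surface scope.
Both orderings are possible: *several diplomats* > *every paper* and *every paper* > *several diplomats*.

Yes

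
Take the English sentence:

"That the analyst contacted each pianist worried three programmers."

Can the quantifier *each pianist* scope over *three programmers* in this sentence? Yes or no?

No

The DP *each pianist* is contained in the sentential subject *that the analyst contacted each pianist*.
Clausal subjects are scope islands; QR from inside the subject into the matrix is barred.
The ordering *each pianist* > *three programmers* is therefore underivable.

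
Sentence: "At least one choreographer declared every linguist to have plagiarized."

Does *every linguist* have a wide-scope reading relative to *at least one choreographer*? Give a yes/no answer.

Yes

ECM infinitives lack a CP barrier, so *every linguist* can QR over the matrix subject *at least one choreographer*.
Nothing blocks QR of the lower DP to a position above the higher one, so inverse scope is available.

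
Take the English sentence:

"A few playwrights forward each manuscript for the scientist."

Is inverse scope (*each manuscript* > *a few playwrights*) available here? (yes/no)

Yes

*each manuscript* is the matrix object and *a few playwrights* the matrix subject; the two are clausemates.
Clause-internal QR can adjoin the lower DP above the subject, yielding the inverse reading.
The sentence is scopally ambiguous between *a few playwrights* > *each manuscript* and *each manuscript* > *a few playwrights*.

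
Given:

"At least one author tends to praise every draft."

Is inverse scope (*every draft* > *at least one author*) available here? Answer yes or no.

*every draft* is the object of the infinitival complement of a raising predicate; raising infinitives are transparent for QR, so the two DPs are in effect clausemates.
Ordinary QR to a clause-peripheral position gives the wide-scope LF for the lower DP.

Yes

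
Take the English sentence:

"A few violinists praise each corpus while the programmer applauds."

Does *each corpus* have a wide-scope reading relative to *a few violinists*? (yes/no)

Yes

The adjunct island is irrelevant here — *each corpus* and *a few violinists* are both in the matrix clause.
With no island boundary between them, the object can take inverse scope over the subject via ordinary QR within the clause.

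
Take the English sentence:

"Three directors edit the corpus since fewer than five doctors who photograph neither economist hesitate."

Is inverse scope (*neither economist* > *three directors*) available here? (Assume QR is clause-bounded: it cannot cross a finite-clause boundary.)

No

The target quantifier *neither economist* is part of the relative clause *who photograph neither economist*, which is itself inside the adjunct *since fewer than five doctors who photograph neither economist hesitate*.
The quantifier would have to escape first the RC and then the adjunct — two independent island violations.
*neither economist* > *three directors* would require crossing that boundary, which is illicit.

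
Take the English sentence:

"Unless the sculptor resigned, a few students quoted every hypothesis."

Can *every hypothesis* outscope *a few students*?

The adjunct island is irrelevant here — *every hypothesis* and *a few students* are both in the matrix clause.
Ordinary QR to a clause-peripheral position gives the wide-scope LF for the lower DP.
Both orderings are possible: *a few students* > *every hypothesis* and *every hypothesis* > *a few students*.

Yes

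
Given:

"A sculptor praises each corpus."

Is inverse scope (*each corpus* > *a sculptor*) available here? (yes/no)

Yes

*each corpus* and *a sculptor* are in the same minimal clause.
Nothing blocks QR of the lower DP to a position above the higher one, so inverse scope is available.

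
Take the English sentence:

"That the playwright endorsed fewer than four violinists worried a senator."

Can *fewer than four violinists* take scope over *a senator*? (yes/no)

The DP *fewer than four violinists* is contained in the sentential subject *that the playwright endorsed fewer than four violinists*.
Subjects — clausal subjects included — are islands for extraction, and QR is no exception.
*fewer than four violinists* > *a senator* would require crossing that boundary, which is illicit.

No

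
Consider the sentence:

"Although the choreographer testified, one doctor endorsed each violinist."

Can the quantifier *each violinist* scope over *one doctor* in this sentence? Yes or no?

The adjunct clause does not contain *each violinist*, which is the matrix object.
Clause-internal QR can adjoin the lower DP above the subject, yielding the inverse reading.

Yes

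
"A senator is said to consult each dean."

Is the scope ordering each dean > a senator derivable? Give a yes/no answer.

Yes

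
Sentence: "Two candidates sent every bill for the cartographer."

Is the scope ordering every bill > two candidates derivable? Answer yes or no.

*every bill* is the matrix object and *two candidates* the matrix subject; the two are clausemates.
No island intervenes, so both surface and inverse scope are derivable.

Yes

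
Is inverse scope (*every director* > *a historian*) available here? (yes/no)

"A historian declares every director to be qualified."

This is an ECM construction: *every director* is the infinitival subject, Case-marked by the matrix verb, and the infinitive is transparent for QR.
Since no island is crossed, the inverse ordering is licensed alongside surface scope.

Yes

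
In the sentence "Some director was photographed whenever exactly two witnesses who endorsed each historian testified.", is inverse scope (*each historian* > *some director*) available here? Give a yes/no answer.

*each historian* sits inside the relative clause *who endorsed each historian*, which is itself inside the adjunct *whenever exactly two witnesses who endorsed each historian testified*.
Both the relative clause and the enclosing adjunct are scope islands; QR cannot cross either.
There is no licit LF on which *each historian* c-commands *some director*.

No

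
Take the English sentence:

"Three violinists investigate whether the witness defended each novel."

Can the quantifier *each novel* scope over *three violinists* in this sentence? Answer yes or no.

The target quantifier *each novel* is part of the embedded question *whether the witness defended each novel*.
An indirect question is a wh-island; the filled [Spec,CP] blocks QR across the CP edge.
*each novel* > *three violinists* would require crossing that boundary, which is illicit.

No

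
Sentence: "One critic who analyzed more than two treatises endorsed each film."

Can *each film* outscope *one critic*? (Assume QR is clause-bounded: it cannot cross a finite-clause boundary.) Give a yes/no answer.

Although the sentence contains a relative clause (*who analyzed more than two treatises*), *each film* is outside it, in the matrix VP.
With no island boundary between them, the object can take inverse scope over the subject via ordinary QR within the clause.
Both orderings are possible: *one critic* > *each film* and *each film* > *one critic*.

Yes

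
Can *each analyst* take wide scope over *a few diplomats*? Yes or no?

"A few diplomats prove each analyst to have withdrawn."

The ECM infinitive is scope-transparent — *each analyst* is free to raise above *a few diplomats*.
QR within a single clause is free, so the lower quantifier may take scope over the higher one.

Yes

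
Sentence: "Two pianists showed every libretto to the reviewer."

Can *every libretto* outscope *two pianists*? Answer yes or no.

Yes

Both DPs are arguments of the same predicate; there is no clause or island boundary between them.
With no island boundary between them, the object can take inverse scope over the subject via ordinary QR within the clause.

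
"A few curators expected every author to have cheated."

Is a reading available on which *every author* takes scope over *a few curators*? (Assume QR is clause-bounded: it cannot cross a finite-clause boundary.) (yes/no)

Yes

The ECM infinitive is scope-transparent — *every author* is free to raise above *a few curators*.
Clause-internal QR can adjoin the lower DP above the subject, yielding the inverse reading.
So *every author* > *a few curators* is among the available readings.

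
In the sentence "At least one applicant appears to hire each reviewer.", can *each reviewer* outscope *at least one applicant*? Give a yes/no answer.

Yes

Raising constructions are monoclausal for scope purposes; *each reviewer* is not separated from *at least one applicant* by any island.
Clause-internal QR can adjoin the lower DP above the subject, yielding the inverse reading.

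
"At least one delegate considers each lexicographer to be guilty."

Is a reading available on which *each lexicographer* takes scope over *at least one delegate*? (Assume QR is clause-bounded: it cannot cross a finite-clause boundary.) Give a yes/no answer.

Yes

The ECM infinitive is scope-transparent — *each lexicographer* is free to raise above *at least one delegate*.
Nothing blocks QR of the lower DP to a position above the higher one, so inverse scope is available.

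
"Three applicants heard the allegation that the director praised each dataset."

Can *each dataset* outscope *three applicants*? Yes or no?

No

*each dataset* occurs within the complex NP *the allegation that the director praised each dataset*.
Since the clause is the complement of a nominal head, the CNPC blocks scope extraction.
The inverse ordering *each dataset* > *three applicants* is therefore underivable.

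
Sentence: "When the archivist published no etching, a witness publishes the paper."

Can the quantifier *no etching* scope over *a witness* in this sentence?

Structurally, *no etching* is inside the adjunct clause *when the archivist published no etching*.
Since the clause is an adjunct (not a complement), the Adjunct Condition blocks QR across its edge.
So *no etching* cannot raise to a position above *a witness*.

No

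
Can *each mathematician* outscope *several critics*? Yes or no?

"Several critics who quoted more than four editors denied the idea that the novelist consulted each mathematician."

Structurally, *each mathematician* is inside the complex NP *the idea that the novelist consulted each mathematician*.
Since the clause is the complement of a nominal head, the CNPC blocks scope extraction.
*each mathematician* > *several critics* would require crossing that boundary, which is illicit.

No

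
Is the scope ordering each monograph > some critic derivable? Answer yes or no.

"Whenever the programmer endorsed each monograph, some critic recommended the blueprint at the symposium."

*each monograph* sits inside the adjunct clause *whenever the programmer endorsed each monograph*.
The adjunct-island constraint bars QR out of an adverbial clause.
The ordering *each monograph* > *some critic* is therefore underivable.

No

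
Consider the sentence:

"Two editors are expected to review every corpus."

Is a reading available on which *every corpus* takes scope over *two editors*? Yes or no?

Yes

The matrix predicate is a raising verb, whose infinitival complement is not a scope island — *every corpus* can QR into the matrix clause.
With no island boundary between them, the object can take inverse scope over the subject via ordinary QR within the clause.
Both orderings are possible: *two editors* > *every corpus* and *every corpus* > *two editors*.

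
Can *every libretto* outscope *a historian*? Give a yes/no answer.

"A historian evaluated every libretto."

Yes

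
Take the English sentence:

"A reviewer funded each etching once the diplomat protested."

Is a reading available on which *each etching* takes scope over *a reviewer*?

The adjunct island is irrelevant here — *each etching* and *a reviewer* are both in the matrix clause.
Ordinary QR to a clause-peripheral position gives the wide-scope LF for the lower DP.
So *each etching* > *a reviewer* is among the available readings.

Yes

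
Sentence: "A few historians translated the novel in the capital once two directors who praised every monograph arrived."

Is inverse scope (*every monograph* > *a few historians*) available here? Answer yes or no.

No

The DP *every monograph* is contained in the relative clause *who praised every monograph*, which is itself inside the adjunct *once two directors who praised every monograph arrived*.
Two island boundaries intervene — the relative clause and the adjunct. Either alone would block QR.
The inverse ordering *every monograph* > *a few historians* is therefore underivable.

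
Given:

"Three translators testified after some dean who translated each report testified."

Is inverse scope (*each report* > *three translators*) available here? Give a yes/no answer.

The DP *each report* is contained in the relative clause *who translated each report*, which is itself inside the adjunct *after some dean who translated each report testified*.
Both the relative clause and the enclosing adjunct are scope islands; QR cannot cross either.
So *each report* cannot raise high enough to outscope *three translators*; only the surface ordering *three translators* > *each report* is available.

No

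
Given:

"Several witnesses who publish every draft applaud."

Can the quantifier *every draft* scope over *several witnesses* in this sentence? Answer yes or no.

No

The DP *every draft* is contained in the relative clause *who publish every draft*.
Relative clauses block scope extraction: QR cannot target a position outside the modified NP.
*every draft* > *several witnesses* would require crossing that boundary, which is illicit.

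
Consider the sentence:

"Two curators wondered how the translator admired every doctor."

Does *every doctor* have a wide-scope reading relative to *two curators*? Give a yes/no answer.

Structurally, *every doctor* is inside the embedded question *how the translator admired every doctor*.
The wh-island constraint blocks QR out of an embedded interrogative.
*every doctor* > *two curators* would require crossing that boundary, which is illicit.

No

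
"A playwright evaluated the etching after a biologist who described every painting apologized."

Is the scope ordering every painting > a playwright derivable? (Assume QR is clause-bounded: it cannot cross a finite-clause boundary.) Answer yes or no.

*every painting* is embedded in the relative clause *who described every painting*, which is itself inside the adjunct *after a biologist who described every painting apologized*.
The quantifier would have to escape first the RC and then the adjunct — two independent island violations.
*every painting* > *a playwright* would require crossing that boundary, which is illicit.

No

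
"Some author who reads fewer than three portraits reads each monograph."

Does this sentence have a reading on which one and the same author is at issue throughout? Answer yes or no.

Yes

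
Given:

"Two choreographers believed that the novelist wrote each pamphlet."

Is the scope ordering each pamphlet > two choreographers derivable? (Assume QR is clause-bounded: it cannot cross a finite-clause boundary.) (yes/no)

No

*each pamphlet* occurs within the finite complement clause *that the novelist wrote each pamphlet*.
Finite CP is the ceiling for QR here, by assumption.
*each pamphlet* is confined to the island and cannot take scope over *two choreographers*.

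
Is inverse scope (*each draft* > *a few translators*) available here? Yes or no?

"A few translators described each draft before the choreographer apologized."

Yes

Although there is an adjunct clause, *each draft* is in the main clause, not inside the adjunct.
No island intervenes, so both surface and inverse scope are derivable.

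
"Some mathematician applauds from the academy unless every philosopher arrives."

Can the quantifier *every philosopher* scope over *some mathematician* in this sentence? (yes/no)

No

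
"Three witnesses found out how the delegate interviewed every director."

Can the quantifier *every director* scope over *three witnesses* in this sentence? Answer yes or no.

*every director* occurs within the embedded question *how the delegate interviewed every director*.
QR across an interrogative CP boundary is ruled out as a wh-island violation.
*every director* is confined to the island and cannot take scope over *three witnesses*.

No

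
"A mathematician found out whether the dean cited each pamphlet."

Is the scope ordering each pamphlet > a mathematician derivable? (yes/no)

No

The DP *each pamphlet* is contained in the embedded question *whether the dean cited each pamphlet*.
The wh-island constraint blocks QR out of an embedded interrogative.
So the wide-scope reading for *each pamphlet* is blocked.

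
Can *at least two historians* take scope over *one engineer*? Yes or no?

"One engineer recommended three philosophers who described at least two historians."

*at least two historians* sits inside the relative clause *who described at least two historians* modifying *three philosophers*.
Relative clauses are scope islands: a quantifier cannot QR out of a relative clause to take scope in the matrix clause.
So *at least two historians* cannot raise to a position above *one engineer*.
(Only the surface reading survives: one fixed engineer with respect to all the relevant historians.)

No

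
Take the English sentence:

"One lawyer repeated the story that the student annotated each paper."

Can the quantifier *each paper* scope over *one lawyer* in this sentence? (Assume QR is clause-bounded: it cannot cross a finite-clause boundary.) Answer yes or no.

*each paper* occurs within the complex NP *the story that the student annotated each paper*.
The complex NP is opaque for QR — the quantifier is frozen inside the noun's complement.
There is no licit LF on which *each paper* c-commands *one lawyer*.

No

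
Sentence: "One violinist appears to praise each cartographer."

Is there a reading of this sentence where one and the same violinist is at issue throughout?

Yes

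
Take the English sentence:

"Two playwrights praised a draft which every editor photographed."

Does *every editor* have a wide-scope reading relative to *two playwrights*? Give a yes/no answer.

No

*every editor* sits inside the relative clause *which every editor photographed* modifying *a draft*.
A relative clause is a scope island — quantifier raising cannot cross its boundary.
So the wide-scope reading for *every editor* is blocked.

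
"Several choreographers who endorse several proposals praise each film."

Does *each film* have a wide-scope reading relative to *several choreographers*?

Yes

The relative clause *who endorse several proposals* modifies *several choreographers*, but *each film* is not inside that relative clause — it is an argument of the matrix verb.
Clause-internal QR can adjoin the lower DP above the subject, yielding the inverse reading.
So *each film* > *several choreographers* is among the available readings.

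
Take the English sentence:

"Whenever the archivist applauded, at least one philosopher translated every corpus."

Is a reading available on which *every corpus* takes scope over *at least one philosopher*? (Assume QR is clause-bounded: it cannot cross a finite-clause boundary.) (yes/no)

The adjunct island is irrelevant here — *every corpus* and *at least one philosopher* are both in the matrix clause.
With no island boundary between them, the object can take inverse scope over the subject via ordinary QR within the clause.
So *every corpus* > *at least one philosopher* is among the available readings.

Yes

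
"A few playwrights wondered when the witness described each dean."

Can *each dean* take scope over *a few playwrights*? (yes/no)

The DP *each dean* is contained in the embedded question *when the witness described each dean*.
The wh-island constraint blocks QR out of an embedded interrogative.
*each dean* is confined to the island and cannot take scope over *a few playwrights*.

No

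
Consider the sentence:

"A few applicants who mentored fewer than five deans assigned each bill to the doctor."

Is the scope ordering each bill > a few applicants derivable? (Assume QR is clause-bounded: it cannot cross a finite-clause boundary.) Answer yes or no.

*each bill* sits in the matrix clause, not in the relative clause on *a few applicants*.
Nothing blocks QR of the lower DP to a position above the higher one, so inverse scope is available.

Yes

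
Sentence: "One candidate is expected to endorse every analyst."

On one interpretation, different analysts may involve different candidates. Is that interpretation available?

Yes

The paraphrase describes the scope ordering *every analyst* > *one candidate*.
*every analyst* is inside a raising infinitive, which is transparent to QR (no CP barrier), so it behaves as a matrix argument.
Ordinary QR to a clause-peripheral position gives the wide-scope LF for the lower DP.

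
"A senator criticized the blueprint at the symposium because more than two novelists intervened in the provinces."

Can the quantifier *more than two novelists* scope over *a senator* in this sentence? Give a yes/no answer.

No

*more than two novelists* is embedded in the adjunct clause *because more than two novelists intervened in the provinces*.
Adjunct clauses are scope islands: a quantifier inside an adjunct cannot raise into the matrix clause.
Hence only narrow scope for *more than two novelists* (under *a senator*) survives.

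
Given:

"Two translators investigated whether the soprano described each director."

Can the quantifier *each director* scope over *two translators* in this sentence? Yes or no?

*each director* sits inside the embedded question *whether the soprano described each director*.
Embedded wh-clauses are opaque for QR, so the quantifier stays inside the question.
So *each director* cannot raise high enough to outscope *two translators*; only the surface ordering *two translators* > *each director* is available.

No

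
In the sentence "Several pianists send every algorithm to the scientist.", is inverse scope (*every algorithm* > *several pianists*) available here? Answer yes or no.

*every algorithm* is the matrix object and *several pianists* the matrix subject; the two are clausemates.
No island intervenes, so both surface and inverse scope are derivable.

Yes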